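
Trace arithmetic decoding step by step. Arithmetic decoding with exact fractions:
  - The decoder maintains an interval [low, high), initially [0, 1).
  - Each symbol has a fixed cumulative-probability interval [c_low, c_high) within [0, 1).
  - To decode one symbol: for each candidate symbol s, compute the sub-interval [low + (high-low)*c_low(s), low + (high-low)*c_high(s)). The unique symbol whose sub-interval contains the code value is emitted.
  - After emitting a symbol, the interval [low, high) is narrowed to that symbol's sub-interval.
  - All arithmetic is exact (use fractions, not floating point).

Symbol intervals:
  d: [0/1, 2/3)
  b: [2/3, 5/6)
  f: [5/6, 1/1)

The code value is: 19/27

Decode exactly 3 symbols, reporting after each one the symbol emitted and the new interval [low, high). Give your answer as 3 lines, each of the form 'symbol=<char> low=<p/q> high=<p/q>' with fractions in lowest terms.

Answer: symbol=b low=2/3 high=5/6
symbol=d low=2/3 high=7/9
symbol=d low=2/3 high=20/27

Derivation:
Step 1: interval [0/1, 1/1), width = 1/1 - 0/1 = 1/1
  'd': [0/1 + 1/1*0/1, 0/1 + 1/1*2/3) = [0/1, 2/3)
  'b': [0/1 + 1/1*2/3, 0/1 + 1/1*5/6) = [2/3, 5/6) <- contains code 19/27
  'f': [0/1 + 1/1*5/6, 0/1 + 1/1*1/1) = [5/6, 1/1)
  emit 'b', narrow to [2/3, 5/6)
Step 2: interval [2/3, 5/6), width = 5/6 - 2/3 = 1/6
  'd': [2/3 + 1/6*0/1, 2/3 + 1/6*2/3) = [2/3, 7/9) <- contains code 19/27
  'b': [2/3 + 1/6*2/3, 2/3 + 1/6*5/6) = [7/9, 29/36)
  'f': [2/3 + 1/6*5/6, 2/3 + 1/6*1/1) = [29/36, 5/6)
  emit 'd', narrow to [2/3, 7/9)
Step 3: interval [2/3, 7/9), width = 7/9 - 2/3 = 1/9
  'd': [2/3 + 1/9*0/1, 2/3 + 1/9*2/3) = [2/3, 20/27) <- contains code 19/27
  'b': [2/3 + 1/9*2/3, 2/3 + 1/9*5/6) = [20/27, 41/54)
  'f': [2/3 + 1/9*5/6, 2/3 + 1/9*1/1) = [41/54, 7/9)
  emit 'd', narrow to [2/3, 20/27)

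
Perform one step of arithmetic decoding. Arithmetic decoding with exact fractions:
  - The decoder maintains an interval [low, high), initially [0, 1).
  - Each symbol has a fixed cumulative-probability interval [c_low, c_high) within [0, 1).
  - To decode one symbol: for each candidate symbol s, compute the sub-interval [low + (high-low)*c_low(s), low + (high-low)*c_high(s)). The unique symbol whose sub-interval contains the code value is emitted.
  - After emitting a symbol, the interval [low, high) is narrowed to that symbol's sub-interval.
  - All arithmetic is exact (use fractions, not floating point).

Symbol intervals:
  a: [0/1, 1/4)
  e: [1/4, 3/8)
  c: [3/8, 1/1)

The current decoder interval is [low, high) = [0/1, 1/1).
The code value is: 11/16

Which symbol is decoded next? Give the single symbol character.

Answer: c

Derivation:
Interval width = high − low = 1/1 − 0/1 = 1/1
Scaled code = (code − low) / width = (11/16 − 0/1) / 1/1 = 11/16
  a: [0/1, 1/4) 
  e: [1/4, 3/8) 
  c: [3/8, 1/1) ← scaled code falls here ✓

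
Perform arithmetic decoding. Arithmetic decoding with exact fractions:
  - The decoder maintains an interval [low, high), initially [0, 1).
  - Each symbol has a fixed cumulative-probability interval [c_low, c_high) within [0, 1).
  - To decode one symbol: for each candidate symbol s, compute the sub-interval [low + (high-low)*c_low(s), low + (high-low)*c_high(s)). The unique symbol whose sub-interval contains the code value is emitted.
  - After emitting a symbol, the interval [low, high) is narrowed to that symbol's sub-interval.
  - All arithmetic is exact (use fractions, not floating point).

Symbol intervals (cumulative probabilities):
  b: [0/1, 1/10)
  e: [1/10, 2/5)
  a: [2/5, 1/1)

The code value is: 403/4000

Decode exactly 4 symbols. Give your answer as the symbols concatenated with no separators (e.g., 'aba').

Answer: ebbe

Derivation:
Step 1: interval [0/1, 1/1), width = 1/1 - 0/1 = 1/1
  'b': [0/1 + 1/1*0/1, 0/1 + 1/1*1/10) = [0/1, 1/10)
  'e': [0/1 + 1/1*1/10, 0/1 + 1/1*2/5) = [1/10, 2/5) <- contains code 403/4000
  'a': [0/1 + 1/1*2/5, 0/1 + 1/1*1/1) = [2/5, 1/1)
  emit 'e', narrow to [1/10, 2/5)
Step 2: interval [1/10, 2/5), width = 2/5 - 1/10 = 3/10
  'b': [1/10 + 3/10*0/1, 1/10 + 3/10*1/10) = [1/10, 13/100) <- contains code 403/4000
  'e': [1/10 + 3/10*1/10, 1/10 + 3/10*2/5) = [13/100, 11/50)
  'a': [1/10 + 3/10*2/5, 1/10 + 3/10*1/1) = [11/50, 2/5)
  emit 'b', narrow to [1/10, 13/100)
Step 3: interval [1/10, 13/100), width = 13/100 - 1/10 = 3/100
  'b': [1/10 + 3/100*0/1, 1/10 + 3/100*1/10) = [1/10, 103/1000) <- contains code 403/4000
  'e': [1/10 + 3/100*1/10, 1/10 + 3/100*2/5) = [103/1000, 14/125)
  'a': [1/10 + 3/100*2/5, 1/10 + 3/100*1/1) = [14/125, 13/100)
  emit 'b', narrow to [1/10, 103/1000)
Step 4: interval [1/10, 103/1000), width = 103/1000 - 1/10 = 3/1000
  'b': [1/10 + 3/1000*0/1, 1/10 + 3/1000*1/10) = [1/10, 1003/10000)
  'e': [1/10 + 3/1000*1/10, 1/10 + 3/1000*2/5) = [1003/10000, 253/2500) <- contains code 403/4000
  'a': [1/10 + 3/1000*2/5, 1/10 + 3/1000*1/1) = [253/2500, 103/1000)
  emit 'e', narrow to [1003/10000, 253/2500)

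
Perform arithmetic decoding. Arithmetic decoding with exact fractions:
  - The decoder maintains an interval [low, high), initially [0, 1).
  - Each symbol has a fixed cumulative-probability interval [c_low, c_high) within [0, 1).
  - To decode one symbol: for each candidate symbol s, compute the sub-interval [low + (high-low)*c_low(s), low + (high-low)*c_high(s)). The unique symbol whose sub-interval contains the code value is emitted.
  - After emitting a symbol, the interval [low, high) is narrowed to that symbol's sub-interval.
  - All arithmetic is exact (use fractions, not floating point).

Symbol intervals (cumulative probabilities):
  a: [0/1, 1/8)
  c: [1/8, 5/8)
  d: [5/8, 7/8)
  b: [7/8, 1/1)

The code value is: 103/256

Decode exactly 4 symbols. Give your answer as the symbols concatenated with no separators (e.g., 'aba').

Step 1: interval [0/1, 1/1), width = 1/1 - 0/1 = 1/1
  'a': [0/1 + 1/1*0/1, 0/1 + 1/1*1/8) = [0/1, 1/8)
  'c': [0/1 + 1/1*1/8, 0/1 + 1/1*5/8) = [1/8, 5/8) <- contains code 103/256
  'd': [0/1 + 1/1*5/8, 0/1 + 1/1*7/8) = [5/8, 7/8)
  'b': [0/1 + 1/1*7/8, 0/1 + 1/1*1/1) = [7/8, 1/1)
  emit 'c', narrow to [1/8, 5/8)
Step 2: interval [1/8, 5/8), width = 5/8 - 1/8 = 1/2
  'a': [1/8 + 1/2*0/1, 1/8 + 1/2*1/8) = [1/8, 3/16)
  'c': [1/8 + 1/2*1/8, 1/8 + 1/2*5/8) = [3/16, 7/16) <- contains code 103/256
  'd': [1/8 + 1/2*5/8, 1/8 + 1/2*7/8) = [7/16, 9/16)
  'b': [1/8 + 1/2*7/8, 1/8 + 1/2*1/1) = [9/16, 5/8)
  emit 'c', narrow to [3/16, 7/16)
Step 3: interval [3/16, 7/16), width = 7/16 - 3/16 = 1/4
  'a': [3/16 + 1/4*0/1, 3/16 + 1/4*1/8) = [3/16, 7/32)
  'c': [3/16 + 1/4*1/8, 3/16 + 1/4*5/8) = [7/32, 11/32)
  'd': [3/16 + 1/4*5/8, 3/16 + 1/4*7/8) = [11/32, 13/32) <- contains code 103/256
  'b': [3/16 + 1/4*7/8, 3/16 + 1/4*1/1) = [13/32, 7/16)
  emit 'd', narrow to [11/32, 13/32)
Step 4: interval [11/32, 13/32), width = 13/32 - 11/32 = 1/16
  'a': [11/32 + 1/16*0/1, 11/32 + 1/16*1/8) = [11/32, 45/128)
  'c': [11/32 + 1/16*1/8, 11/32 + 1/16*5/8) = [45/128, 49/128)
  'd': [11/32 + 1/16*5/8, 11/32 + 1/16*7/8) = [49/128, 51/128)
  'b': [11/32 + 1/16*7/8, 11/32 + 1/16*1/1) = [51/128, 13/32) <- contains code 103/256
  emit 'b', narrow to [51/128, 13/32)

Answer: ccdb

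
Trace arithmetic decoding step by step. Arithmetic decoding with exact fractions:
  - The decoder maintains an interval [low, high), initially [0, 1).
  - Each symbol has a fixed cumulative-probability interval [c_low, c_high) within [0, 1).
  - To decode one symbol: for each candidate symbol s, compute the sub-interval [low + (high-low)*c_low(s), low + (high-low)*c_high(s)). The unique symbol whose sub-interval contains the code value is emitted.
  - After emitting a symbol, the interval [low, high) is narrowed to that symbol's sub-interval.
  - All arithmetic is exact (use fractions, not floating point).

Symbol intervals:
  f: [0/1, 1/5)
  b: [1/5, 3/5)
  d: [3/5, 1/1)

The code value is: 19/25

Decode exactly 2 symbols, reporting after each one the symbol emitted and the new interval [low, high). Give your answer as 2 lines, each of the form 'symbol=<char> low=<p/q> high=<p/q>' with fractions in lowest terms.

Answer: symbol=d low=3/5 high=1/1
symbol=b low=17/25 high=21/25

Derivation:
Step 1: interval [0/1, 1/1), width = 1/1 - 0/1 = 1/1
  'f': [0/1 + 1/1*0/1, 0/1 + 1/1*1/5) = [0/1, 1/5)
  'b': [0/1 + 1/1*1/5, 0/1 + 1/1*3/5) = [1/5, 3/5)
  'd': [0/1 + 1/1*3/5, 0/1 + 1/1*1/1) = [3/5, 1/1) <- contains code 19/25
  emit 'd', narrow to [3/5, 1/1)
Step 2: interval [3/5, 1/1), width = 1/1 - 3/5 = 2/5
  'f': [3/5 + 2/5*0/1, 3/5 + 2/5*1/5) = [3/5, 17/25)
  'b': [3/5 + 2/5*1/5, 3/5 + 2/5*3/5) = [17/25, 21/25) <- contains code 19/25
  'd': [3/5 + 2/5*3/5, 3/5 + 2/5*1/1) = [21/25, 1/1)
  emit 'b', narrow to [17/25, 21/25)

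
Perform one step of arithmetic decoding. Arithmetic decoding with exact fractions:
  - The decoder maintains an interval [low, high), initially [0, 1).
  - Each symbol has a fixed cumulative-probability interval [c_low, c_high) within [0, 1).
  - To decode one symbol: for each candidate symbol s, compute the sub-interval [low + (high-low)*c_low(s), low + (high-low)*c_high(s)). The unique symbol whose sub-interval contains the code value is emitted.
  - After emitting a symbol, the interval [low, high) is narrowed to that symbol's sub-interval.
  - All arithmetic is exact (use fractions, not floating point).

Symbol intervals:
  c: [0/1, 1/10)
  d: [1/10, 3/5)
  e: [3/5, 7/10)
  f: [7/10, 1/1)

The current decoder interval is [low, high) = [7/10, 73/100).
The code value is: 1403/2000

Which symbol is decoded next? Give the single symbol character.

Answer: c

Derivation:
Interval width = high − low = 73/100 − 7/10 = 3/100
Scaled code = (code − low) / width = (1403/2000 − 7/10) / 3/100 = 1/20
  c: [0/1, 1/10) ← scaled code falls here ✓
  d: [1/10, 3/5) 
  e: [3/5, 7/10) 
  f: [7/10, 1/1) 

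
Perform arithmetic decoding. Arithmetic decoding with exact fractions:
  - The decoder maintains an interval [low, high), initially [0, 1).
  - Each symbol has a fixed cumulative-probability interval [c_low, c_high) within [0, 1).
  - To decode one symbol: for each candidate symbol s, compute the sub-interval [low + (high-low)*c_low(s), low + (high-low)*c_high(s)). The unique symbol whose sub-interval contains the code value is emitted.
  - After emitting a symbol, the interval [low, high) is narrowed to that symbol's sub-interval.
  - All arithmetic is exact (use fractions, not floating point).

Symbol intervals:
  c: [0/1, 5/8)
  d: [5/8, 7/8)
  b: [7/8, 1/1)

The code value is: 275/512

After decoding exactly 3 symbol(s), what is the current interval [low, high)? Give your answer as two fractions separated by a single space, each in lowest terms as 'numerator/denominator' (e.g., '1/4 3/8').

Step 1: interval [0/1, 1/1), width = 1/1 - 0/1 = 1/1
  'c': [0/1 + 1/1*0/1, 0/1 + 1/1*5/8) = [0/1, 5/8) <- contains code 275/512
  'd': [0/1 + 1/1*5/8, 0/1 + 1/1*7/8) = [5/8, 7/8)
  'b': [0/1 + 1/1*7/8, 0/1 + 1/1*1/1) = [7/8, 1/1)
  emit 'c', narrow to [0/1, 5/8)
Step 2: interval [0/1, 5/8), width = 5/8 - 0/1 = 5/8
  'c': [0/1 + 5/8*0/1, 0/1 + 5/8*5/8) = [0/1, 25/64)
  'd': [0/1 + 5/8*5/8, 0/1 + 5/8*7/8) = [25/64, 35/64) <- contains code 275/512
  'b': [0/1 + 5/8*7/8, 0/1 + 5/8*1/1) = [35/64, 5/8)
  emit 'd', narrow to [25/64, 35/64)
Step 3: interval [25/64, 35/64), width = 35/64 - 25/64 = 5/32
  'c': [25/64 + 5/32*0/1, 25/64 + 5/32*5/8) = [25/64, 125/256)
  'd': [25/64 + 5/32*5/8, 25/64 + 5/32*7/8) = [125/256, 135/256)
  'b': [25/64 + 5/32*7/8, 25/64 + 5/32*1/1) = [135/256, 35/64) <- contains code 275/512
  emit 'b', narrow to [135/256, 35/64)

Answer: 135/256 35/64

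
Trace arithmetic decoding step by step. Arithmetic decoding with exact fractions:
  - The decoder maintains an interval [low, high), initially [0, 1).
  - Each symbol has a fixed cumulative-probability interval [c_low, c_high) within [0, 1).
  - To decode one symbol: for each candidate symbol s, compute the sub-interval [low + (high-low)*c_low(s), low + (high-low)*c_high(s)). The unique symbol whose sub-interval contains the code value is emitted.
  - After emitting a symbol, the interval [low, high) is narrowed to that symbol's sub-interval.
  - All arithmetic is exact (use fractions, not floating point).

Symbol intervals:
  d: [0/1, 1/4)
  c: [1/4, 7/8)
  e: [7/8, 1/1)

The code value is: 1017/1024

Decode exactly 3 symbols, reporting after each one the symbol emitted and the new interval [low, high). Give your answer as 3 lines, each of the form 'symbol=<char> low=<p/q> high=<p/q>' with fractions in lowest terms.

Answer: symbol=e low=7/8 high=1/1
symbol=e low=63/64 high=1/1
symbol=c low=253/256 high=511/512

Derivation:
Step 1: interval [0/1, 1/1), width = 1/1 - 0/1 = 1/1
  'd': [0/1 + 1/1*0/1, 0/1 + 1/1*1/4) = [0/1, 1/4)
  'c': [0/1 + 1/1*1/4, 0/1 + 1/1*7/8) = [1/4, 7/8)
  'e': [0/1 + 1/1*7/8, 0/1 + 1/1*1/1) = [7/8, 1/1) <- contains code 1017/1024
  emit 'e', narrow to [7/8, 1/1)
Step 2: interval [7/8, 1/1), width = 1/1 - 7/8 = 1/8
  'd': [7/8 + 1/8*0/1, 7/8 + 1/8*1/4) = [7/8, 29/32)
  'c': [7/8 + 1/8*1/4, 7/8 + 1/8*7/8) = [29/32, 63/64)
  'e': [7/8 + 1/8*7/8, 7/8 + 1/8*1/1) = [63/64, 1/1) <- contains code 1017/1024
  emit 'e', narrow to [63/64, 1/1)
Step 3: interval [63/64, 1/1), width = 1/1 - 63/64 = 1/64
  'd': [63/64 + 1/64*0/1, 63/64 + 1/64*1/4) = [63/64, 253/256)
  'c': [63/64 + 1/64*1/4, 63/64 + 1/64*7/8) = [253/256, 511/512) <- contains code 1017/1024
  'e': [63/64 + 1/64*7/8, 63/64 + 1/64*1/1) = [511/512, 1/1)
  emit 'c', narrow to [253/256, 511/512)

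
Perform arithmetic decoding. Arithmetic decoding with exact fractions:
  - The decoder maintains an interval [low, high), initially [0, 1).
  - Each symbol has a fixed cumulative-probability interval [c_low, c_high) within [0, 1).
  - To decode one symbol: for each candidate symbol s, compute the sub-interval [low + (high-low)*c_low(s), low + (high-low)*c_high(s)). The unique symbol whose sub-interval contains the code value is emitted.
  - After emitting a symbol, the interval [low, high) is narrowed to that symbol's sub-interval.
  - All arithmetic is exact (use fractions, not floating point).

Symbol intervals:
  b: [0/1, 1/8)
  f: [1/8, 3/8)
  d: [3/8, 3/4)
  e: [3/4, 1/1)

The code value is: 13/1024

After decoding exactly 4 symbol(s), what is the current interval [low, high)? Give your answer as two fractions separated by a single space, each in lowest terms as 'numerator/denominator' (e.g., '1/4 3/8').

Step 1: interval [0/1, 1/1), width = 1/1 - 0/1 = 1/1
  'b': [0/1 + 1/1*0/1, 0/1 + 1/1*1/8) = [0/1, 1/8) <- contains code 13/1024
  'f': [0/1 + 1/1*1/8, 0/1 + 1/1*3/8) = [1/8, 3/8)
  'd': [0/1 + 1/1*3/8, 0/1 + 1/1*3/4) = [3/8, 3/4)
  'e': [0/1 + 1/1*3/4, 0/1 + 1/1*1/1) = [3/4, 1/1)
  emit 'b', narrow to [0/1, 1/8)
Step 2: interval [0/1, 1/8), width = 1/8 - 0/1 = 1/8
  'b': [0/1 + 1/8*0/1, 0/1 + 1/8*1/8) = [0/1, 1/64) <- contains code 13/1024
  'f': [0/1 + 1/8*1/8, 0/1 + 1/8*3/8) = [1/64, 3/64)
  'd': [0/1 + 1/8*3/8, 0/1 + 1/8*3/4) = [3/64, 3/32)
  'e': [0/1 + 1/8*3/4, 0/1 + 1/8*1/1) = [3/32, 1/8)
  emit 'b', narrow to [0/1, 1/64)
Step 3: interval [0/1, 1/64), width = 1/64 - 0/1 = 1/64
  'b': [0/1 + 1/64*0/1, 0/1 + 1/64*1/8) = [0/1, 1/512)
  'f': [0/1 + 1/64*1/8, 0/1 + 1/64*3/8) = [1/512, 3/512)
  'd': [0/1 + 1/64*3/8, 0/1 + 1/64*3/4) = [3/512, 3/256)
  'e': [0/1 + 1/64*3/4, 0/1 + 1/64*1/1) = [3/256, 1/64) <- contains code 13/1024
  emit 'e', narrow to [3/256, 1/64)
Step 4: interval [3/256, 1/64), width = 1/64 - 3/256 = 1/256
  'b': [3/256 + 1/256*0/1, 3/256 + 1/256*1/8) = [3/256, 25/2048)
  'f': [3/256 + 1/256*1/8, 3/256 + 1/256*3/8) = [25/2048, 27/2048) <- contains code 13/1024
  'd': [3/256 + 1/256*3/8, 3/256 + 1/256*3/4) = [27/2048, 15/1024)
  'e': [3/256 + 1/256*3/4, 3/256 + 1/256*1/1) = [15/1024, 1/64)
  emit 'f', narrow to [25/2048, 27/2048)

Answer: 25/2048 27/2048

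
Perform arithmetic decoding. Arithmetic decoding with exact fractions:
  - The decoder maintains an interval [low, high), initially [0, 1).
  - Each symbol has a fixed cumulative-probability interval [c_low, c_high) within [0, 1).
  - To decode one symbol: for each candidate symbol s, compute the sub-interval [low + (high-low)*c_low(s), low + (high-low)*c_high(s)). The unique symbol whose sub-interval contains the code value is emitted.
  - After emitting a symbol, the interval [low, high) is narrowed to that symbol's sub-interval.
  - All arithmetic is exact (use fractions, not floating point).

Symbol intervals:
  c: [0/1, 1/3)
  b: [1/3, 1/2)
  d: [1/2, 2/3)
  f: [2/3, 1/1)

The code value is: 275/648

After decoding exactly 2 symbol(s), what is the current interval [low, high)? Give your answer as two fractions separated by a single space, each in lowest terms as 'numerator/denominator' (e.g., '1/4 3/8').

Step 1: interval [0/1, 1/1), width = 1/1 - 0/1 = 1/1
  'c': [0/1 + 1/1*0/1, 0/1 + 1/1*1/3) = [0/1, 1/3)
  'b': [0/1 + 1/1*1/3, 0/1 + 1/1*1/2) = [1/3, 1/2) <- contains code 275/648
  'd': [0/1 + 1/1*1/2, 0/1 + 1/1*2/3) = [1/2, 2/3)
  'f': [0/1 + 1/1*2/3, 0/1 + 1/1*1/1) = [2/3, 1/1)
  emit 'b', narrow to [1/3, 1/2)
Step 2: interval [1/3, 1/2), width = 1/2 - 1/3 = 1/6
  'c': [1/3 + 1/6*0/1, 1/3 + 1/6*1/3) = [1/3, 7/18)
  'b': [1/3 + 1/6*1/3, 1/3 + 1/6*1/2) = [7/18, 5/12)
  'd': [1/3 + 1/6*1/2, 1/3 + 1/6*2/3) = [5/12, 4/9) <- contains code 275/648
  'f': [1/3 + 1/6*2/3, 1/3 + 1/6*1/1) = [4/9, 1/2)
  emit 'd', narrow to [5/12, 4/9)

Answer: 5/12 4/9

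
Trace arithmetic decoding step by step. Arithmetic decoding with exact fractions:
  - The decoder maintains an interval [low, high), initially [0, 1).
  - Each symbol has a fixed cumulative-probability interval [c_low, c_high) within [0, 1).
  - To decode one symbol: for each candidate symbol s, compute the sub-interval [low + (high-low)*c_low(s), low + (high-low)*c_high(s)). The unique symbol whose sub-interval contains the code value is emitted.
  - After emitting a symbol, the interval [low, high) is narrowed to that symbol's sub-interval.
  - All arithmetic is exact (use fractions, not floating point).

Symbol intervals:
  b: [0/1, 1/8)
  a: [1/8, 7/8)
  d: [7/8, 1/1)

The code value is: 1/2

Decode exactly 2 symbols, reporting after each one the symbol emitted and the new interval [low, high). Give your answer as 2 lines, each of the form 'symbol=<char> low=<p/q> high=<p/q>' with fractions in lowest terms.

Step 1: interval [0/1, 1/1), width = 1/1 - 0/1 = 1/1
  'b': [0/1 + 1/1*0/1, 0/1 + 1/1*1/8) = [0/1, 1/8)
  'a': [0/1 + 1/1*1/8, 0/1 + 1/1*7/8) = [1/8, 7/8) <- contains code 1/2
  'd': [0/1 + 1/1*7/8, 0/1 + 1/1*1/1) = [7/8, 1/1)
  emit 'a', narrow to [1/8, 7/8)
Step 2: interval [1/8, 7/8), width = 7/8 - 1/8 = 3/4
  'b': [1/8 + 3/4*0/1, 1/8 + 3/4*1/8) = [1/8, 7/32)
  'a': [1/8 + 3/4*1/8, 1/8 + 3/4*7/8) = [7/32, 25/32) <- contains code 1/2
  'd': [1/8 + 3/4*7/8, 1/8 + 3/4*1/1) = [25/32, 7/8)
  emit 'a', narrow to [7/32, 25/32)

Answer: symbol=a low=1/8 high=7/8
symbol=a low=7/32 high=25/32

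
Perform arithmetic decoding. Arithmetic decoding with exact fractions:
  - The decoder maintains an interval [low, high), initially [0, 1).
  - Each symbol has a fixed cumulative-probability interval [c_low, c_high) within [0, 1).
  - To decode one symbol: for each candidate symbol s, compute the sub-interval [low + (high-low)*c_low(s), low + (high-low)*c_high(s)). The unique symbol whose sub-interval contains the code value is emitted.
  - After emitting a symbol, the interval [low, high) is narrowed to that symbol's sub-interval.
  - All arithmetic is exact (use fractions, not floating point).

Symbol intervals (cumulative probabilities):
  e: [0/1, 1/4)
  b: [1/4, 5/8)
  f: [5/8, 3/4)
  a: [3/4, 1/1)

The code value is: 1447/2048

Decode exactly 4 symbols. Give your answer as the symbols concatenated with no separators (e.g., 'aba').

Step 1: interval [0/1, 1/1), width = 1/1 - 0/1 = 1/1
  'e': [0/1 + 1/1*0/1, 0/1 + 1/1*1/4) = [0/1, 1/4)
  'b': [0/1 + 1/1*1/4, 0/1 + 1/1*5/8) = [1/4, 5/8)
  'f': [0/1 + 1/1*5/8, 0/1 + 1/1*3/4) = [5/8, 3/4) <- contains code 1447/2048
  'a': [0/1 + 1/1*3/4, 0/1 + 1/1*1/1) = [3/4, 1/1)
  emit 'f', narrow to [5/8, 3/4)
Step 2: interval [5/8, 3/4), width = 3/4 - 5/8 = 1/8
  'e': [5/8 + 1/8*0/1, 5/8 + 1/8*1/4) = [5/8, 21/32)
  'b': [5/8 + 1/8*1/4, 5/8 + 1/8*5/8) = [21/32, 45/64)
  'f': [5/8 + 1/8*5/8, 5/8 + 1/8*3/4) = [45/64, 23/32) <- contains code 1447/2048
  'a': [5/8 + 1/8*3/4, 5/8 + 1/8*1/1) = [23/32, 3/4)
  emit 'f', narrow to [45/64, 23/32)
Step 3: interval [45/64, 23/32), width = 23/32 - 45/64 = 1/64
  'e': [45/64 + 1/64*0/1, 45/64 + 1/64*1/4) = [45/64, 181/256) <- contains code 1447/2048
  'b': [45/64 + 1/64*1/4, 45/64 + 1/64*5/8) = [181/256, 365/512)
  'f': [45/64 + 1/64*5/8, 45/64 + 1/64*3/4) = [365/512, 183/256)
  'a': [45/64 + 1/64*3/4, 45/64 + 1/64*1/1) = [183/256, 23/32)
  emit 'e', narrow to [45/64, 181/256)
Step 4: interval [45/64, 181/256), width = 181/256 - 45/64 = 1/256
  'e': [45/64 + 1/256*0/1, 45/64 + 1/256*1/4) = [45/64, 721/1024)
  'b': [45/64 + 1/256*1/4, 45/64 + 1/256*5/8) = [721/1024, 1445/2048)
  'f': [45/64 + 1/256*5/8, 45/64 + 1/256*3/4) = [1445/2048, 723/1024)
  'a': [45/64 + 1/256*3/4, 45/64 + 1/256*1/1) = [723/1024, 181/256) <- contains code 1447/2048
  emit 'a', narrow to [723/1024, 181/256)

Answer: ffea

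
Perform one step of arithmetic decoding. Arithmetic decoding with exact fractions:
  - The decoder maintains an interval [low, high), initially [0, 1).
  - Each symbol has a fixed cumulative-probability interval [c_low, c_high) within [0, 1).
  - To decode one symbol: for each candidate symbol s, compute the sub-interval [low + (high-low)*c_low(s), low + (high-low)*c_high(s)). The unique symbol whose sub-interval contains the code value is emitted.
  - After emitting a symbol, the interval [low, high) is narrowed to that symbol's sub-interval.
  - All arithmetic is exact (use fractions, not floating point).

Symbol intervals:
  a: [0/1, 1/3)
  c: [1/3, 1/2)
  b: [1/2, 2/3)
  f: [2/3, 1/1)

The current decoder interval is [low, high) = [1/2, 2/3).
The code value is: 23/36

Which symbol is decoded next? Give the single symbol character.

Interval width = high − low = 2/3 − 1/2 = 1/6
Scaled code = (code − low) / width = (23/36 − 1/2) / 1/6 = 5/6
  a: [0/1, 1/3) 
  c: [1/3, 1/2) 
  b: [1/2, 2/3) 
  f: [2/3, 1/1) ← scaled code falls here ✓

Answer: f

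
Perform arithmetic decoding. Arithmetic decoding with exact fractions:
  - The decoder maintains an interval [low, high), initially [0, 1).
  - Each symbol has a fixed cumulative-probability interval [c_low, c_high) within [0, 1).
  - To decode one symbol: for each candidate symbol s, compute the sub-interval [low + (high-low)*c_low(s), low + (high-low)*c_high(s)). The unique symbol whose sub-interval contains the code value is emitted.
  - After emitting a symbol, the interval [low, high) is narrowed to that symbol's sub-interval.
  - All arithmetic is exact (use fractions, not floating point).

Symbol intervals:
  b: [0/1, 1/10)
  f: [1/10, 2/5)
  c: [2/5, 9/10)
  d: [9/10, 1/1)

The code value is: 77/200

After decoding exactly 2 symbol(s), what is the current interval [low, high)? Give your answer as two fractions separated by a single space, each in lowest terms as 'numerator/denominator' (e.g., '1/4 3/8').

Step 1: interval [0/1, 1/1), width = 1/1 - 0/1 = 1/1
  'b': [0/1 + 1/1*0/1, 0/1 + 1/1*1/10) = [0/1, 1/10)
  'f': [0/1 + 1/1*1/10, 0/1 + 1/1*2/5) = [1/10, 2/5) <- contains code 77/200
  'c': [0/1 + 1/1*2/5, 0/1 + 1/1*9/10) = [2/5, 9/10)
  'd': [0/1 + 1/1*9/10, 0/1 + 1/1*1/1) = [9/10, 1/1)
  emit 'f', narrow to [1/10, 2/5)
Step 2: interval [1/10, 2/5), width = 2/5 - 1/10 = 3/10
  'b': [1/10 + 3/10*0/1, 1/10 + 3/10*1/10) = [1/10, 13/100)
  'f': [1/10 + 3/10*1/10, 1/10 + 3/10*2/5) = [13/100, 11/50)
  'c': [1/10 + 3/10*2/5, 1/10 + 3/10*9/10) = [11/50, 37/100)
  'd': [1/10 + 3/10*9/10, 1/10 + 3/10*1/1) = [37/100, 2/5) <- contains code 77/200
  emit 'd', narrow to [37/100, 2/5)

Answer: 37/100 2/5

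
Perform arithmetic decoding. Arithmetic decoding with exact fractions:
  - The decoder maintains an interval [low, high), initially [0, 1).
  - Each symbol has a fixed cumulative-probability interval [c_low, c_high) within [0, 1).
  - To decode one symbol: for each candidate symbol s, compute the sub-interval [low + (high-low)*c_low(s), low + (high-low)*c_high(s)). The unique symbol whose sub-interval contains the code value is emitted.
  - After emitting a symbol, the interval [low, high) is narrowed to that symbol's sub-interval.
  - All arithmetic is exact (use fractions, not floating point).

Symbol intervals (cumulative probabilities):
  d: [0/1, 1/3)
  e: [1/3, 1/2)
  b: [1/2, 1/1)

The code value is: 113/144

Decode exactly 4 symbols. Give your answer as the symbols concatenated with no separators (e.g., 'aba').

Step 1: interval [0/1, 1/1), width = 1/1 - 0/1 = 1/1
  'd': [0/1 + 1/1*0/1, 0/1 + 1/1*1/3) = [0/1, 1/3)
  'e': [0/1 + 1/1*1/3, 0/1 + 1/1*1/2) = [1/3, 1/2)
  'b': [0/1 + 1/1*1/2, 0/1 + 1/1*1/1) = [1/2, 1/1) <- contains code 113/144
  emit 'b', narrow to [1/2, 1/1)
Step 2: interval [1/2, 1/1), width = 1/1 - 1/2 = 1/2
  'd': [1/2 + 1/2*0/1, 1/2 + 1/2*1/3) = [1/2, 2/3)
  'e': [1/2 + 1/2*1/3, 1/2 + 1/2*1/2) = [2/3, 3/4)
  'b': [1/2 + 1/2*1/2, 1/2 + 1/2*1/1) = [3/4, 1/1) <- contains code 113/144
  emit 'b', narrow to [3/4, 1/1)
Step 3: interval [3/4, 1/1), width = 1/1 - 3/4 = 1/4
  'd': [3/4 + 1/4*0/1, 3/4 + 1/4*1/3) = [3/4, 5/6) <- contains code 113/144
  'e': [3/4 + 1/4*1/3, 3/4 + 1/4*1/2) = [5/6, 7/8)
  'b': [3/4 + 1/4*1/2, 3/4 + 1/4*1/1) = [7/8, 1/1)
  emit 'd', narrow to [3/4, 5/6)
Step 4: interval [3/4, 5/6), width = 5/6 - 3/4 = 1/12
  'd': [3/4 + 1/12*0/1, 3/4 + 1/12*1/3) = [3/4, 7/9)
  'e': [3/4 + 1/12*1/3, 3/4 + 1/12*1/2) = [7/9, 19/24) <- contains code 113/144
  'b': [3/4 + 1/12*1/2, 3/4 + 1/12*1/1) = [19/24, 5/6)
  emit 'e', narrow to [7/9, 19/24)

Answer: bbde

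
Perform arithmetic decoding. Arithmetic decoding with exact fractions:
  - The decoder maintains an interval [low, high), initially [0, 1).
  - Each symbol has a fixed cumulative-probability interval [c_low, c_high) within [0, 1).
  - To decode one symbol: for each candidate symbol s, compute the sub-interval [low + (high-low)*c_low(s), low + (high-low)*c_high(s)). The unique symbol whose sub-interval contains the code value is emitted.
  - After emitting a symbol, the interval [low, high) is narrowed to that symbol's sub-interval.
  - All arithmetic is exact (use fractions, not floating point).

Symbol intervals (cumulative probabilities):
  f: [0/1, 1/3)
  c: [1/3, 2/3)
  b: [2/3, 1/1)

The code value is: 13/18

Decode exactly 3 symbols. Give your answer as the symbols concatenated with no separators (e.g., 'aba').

Answer: bfc

Derivation:
Step 1: interval [0/1, 1/1), width = 1/1 - 0/1 = 1/1
  'f': [0/1 + 1/1*0/1, 0/1 + 1/1*1/3) = [0/1, 1/3)
  'c': [0/1 + 1/1*1/3, 0/1 + 1/1*2/3) = [1/3, 2/3)
  'b': [0/1 + 1/1*2/3, 0/1 + 1/1*1/1) = [2/3, 1/1) <- contains code 13/18
  emit 'b', narrow to [2/3, 1/1)
Step 2: interval [2/3, 1/1), width = 1/1 - 2/3 = 1/3
  'f': [2/3 + 1/3*0/1, 2/3 + 1/3*1/3) = [2/3, 7/9) <- contains code 13/18
  'c': [2/3 + 1/3*1/3, 2/3 + 1/3*2/3) = [7/9, 8/9)
  'b': [2/3 + 1/3*2/3, 2/3 + 1/3*1/1) = [8/9, 1/1)
  emit 'f', narrow to [2/3, 7/9)
Step 3: interval [2/3, 7/9), width = 7/9 - 2/3 = 1/9
  'f': [2/3 + 1/9*0/1, 2/3 + 1/9*1/3) = [2/3, 19/27)
  'c': [2/3 + 1/9*1/3, 2/3 + 1/9*2/3) = [19/27, 20/27) <- contains code 13/18
  'b': [2/3 + 1/9*2/3, 2/3 + 1/9*1/1) = [20/27, 7/9)
  emit 'c', narrow to [19/27, 20/27)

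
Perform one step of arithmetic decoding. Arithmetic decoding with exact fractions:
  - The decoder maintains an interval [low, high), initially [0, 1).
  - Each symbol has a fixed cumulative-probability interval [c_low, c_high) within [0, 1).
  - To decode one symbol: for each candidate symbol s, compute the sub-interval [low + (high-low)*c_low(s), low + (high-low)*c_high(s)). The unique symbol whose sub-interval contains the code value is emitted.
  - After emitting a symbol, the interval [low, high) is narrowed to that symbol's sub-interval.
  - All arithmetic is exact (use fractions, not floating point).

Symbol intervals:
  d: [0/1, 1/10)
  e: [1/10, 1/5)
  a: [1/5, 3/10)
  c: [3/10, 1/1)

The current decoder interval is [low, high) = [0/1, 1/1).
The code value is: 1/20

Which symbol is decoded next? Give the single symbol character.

Answer: d

Derivation:
Interval width = high − low = 1/1 − 0/1 = 1/1
Scaled code = (code − low) / width = (1/20 − 0/1) / 1/1 = 1/20
  d: [0/1, 1/10) ← scaled code falls here ✓
  e: [1/10, 1/5) 
  a: [1/5, 3/10) 
  c: [3/10, 1/1) 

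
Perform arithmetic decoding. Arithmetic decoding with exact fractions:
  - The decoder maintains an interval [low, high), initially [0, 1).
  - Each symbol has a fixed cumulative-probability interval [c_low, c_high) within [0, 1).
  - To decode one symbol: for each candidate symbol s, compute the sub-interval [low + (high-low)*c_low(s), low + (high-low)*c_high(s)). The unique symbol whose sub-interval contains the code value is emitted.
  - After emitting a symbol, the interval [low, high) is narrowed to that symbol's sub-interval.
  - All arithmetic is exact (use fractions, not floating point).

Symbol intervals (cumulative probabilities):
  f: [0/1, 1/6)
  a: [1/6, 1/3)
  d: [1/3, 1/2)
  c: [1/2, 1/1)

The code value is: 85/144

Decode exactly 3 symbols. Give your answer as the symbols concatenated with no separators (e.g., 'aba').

Step 1: interval [0/1, 1/1), width = 1/1 - 0/1 = 1/1
  'f': [0/1 + 1/1*0/1, 0/1 + 1/1*1/6) = [0/1, 1/6)
  'a': [0/1 + 1/1*1/6, 0/1 + 1/1*1/3) = [1/6, 1/3)
  'd': [0/1 + 1/1*1/3, 0/1 + 1/1*1/2) = [1/3, 1/2)
  'c': [0/1 + 1/1*1/2, 0/1 + 1/1*1/1) = [1/2, 1/1) <- contains code 85/144
  emit 'c', narrow to [1/2, 1/1)
Step 2: interval [1/2, 1/1), width = 1/1 - 1/2 = 1/2
  'f': [1/2 + 1/2*0/1, 1/2 + 1/2*1/6) = [1/2, 7/12)
  'a': [1/2 + 1/2*1/6, 1/2 + 1/2*1/3) = [7/12, 2/3) <- contains code 85/144
  'd': [1/2 + 1/2*1/3, 1/2 + 1/2*1/2) = [2/3, 3/4)
  'c': [1/2 + 1/2*1/2, 1/2 + 1/2*1/1) = [3/4, 1/1)
  emit 'a', narrow to [7/12, 2/3)
Step 3: interval [7/12, 2/3), width = 2/3 - 7/12 = 1/12
  'f': [7/12 + 1/12*0/1, 7/12 + 1/12*1/6) = [7/12, 43/72) <- contains code 85/144
  'a': [7/12 + 1/12*1/6, 7/12 + 1/12*1/3) = [43/72, 11/18)
  'd': [7/12 + 1/12*1/3, 7/12 + 1/12*1/2) = [11/18, 5/8)
  'c': [7/12 + 1/12*1/2, 7/12 + 1/12*1/1) = [5/8, 2/3)
  emit 'f', narrow to [7/12, 43/72)

Answer: caf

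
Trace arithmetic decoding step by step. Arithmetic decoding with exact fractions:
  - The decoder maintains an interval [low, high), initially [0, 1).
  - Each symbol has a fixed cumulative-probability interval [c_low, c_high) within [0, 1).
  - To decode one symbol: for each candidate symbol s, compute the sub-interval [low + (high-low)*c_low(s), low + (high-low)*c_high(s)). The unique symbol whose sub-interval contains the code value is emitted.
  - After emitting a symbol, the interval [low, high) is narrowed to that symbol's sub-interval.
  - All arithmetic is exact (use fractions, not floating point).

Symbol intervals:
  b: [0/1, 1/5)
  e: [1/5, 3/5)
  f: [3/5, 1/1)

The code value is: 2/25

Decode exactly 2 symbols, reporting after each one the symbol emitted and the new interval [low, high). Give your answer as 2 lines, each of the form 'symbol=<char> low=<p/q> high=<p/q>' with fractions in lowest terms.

Step 1: interval [0/1, 1/1), width = 1/1 - 0/1 = 1/1
  'b': [0/1 + 1/1*0/1, 0/1 + 1/1*1/5) = [0/1, 1/5) <- contains code 2/25
  'e': [0/1 + 1/1*1/5, 0/1 + 1/1*3/5) = [1/5, 3/5)
  'f': [0/1 + 1/1*3/5, 0/1 + 1/1*1/1) = [3/5, 1/1)
  emit 'b', narrow to [0/1, 1/5)
Step 2: interval [0/1, 1/5), width = 1/5 - 0/1 = 1/5
  'b': [0/1 + 1/5*0/1, 0/1 + 1/5*1/5) = [0/1, 1/25)
  'e': [0/1 + 1/5*1/5, 0/1 + 1/5*3/5) = [1/25, 3/25) <- contains code 2/25
  'f': [0/1 + 1/5*3/5, 0/1 + 1/5*1/1) = [3/25, 1/5)
  emit 'e', narrow to [1/25, 3/25)

Answer: symbol=b low=0/1 high=1/5
symbol=e low=1/25 high=3/25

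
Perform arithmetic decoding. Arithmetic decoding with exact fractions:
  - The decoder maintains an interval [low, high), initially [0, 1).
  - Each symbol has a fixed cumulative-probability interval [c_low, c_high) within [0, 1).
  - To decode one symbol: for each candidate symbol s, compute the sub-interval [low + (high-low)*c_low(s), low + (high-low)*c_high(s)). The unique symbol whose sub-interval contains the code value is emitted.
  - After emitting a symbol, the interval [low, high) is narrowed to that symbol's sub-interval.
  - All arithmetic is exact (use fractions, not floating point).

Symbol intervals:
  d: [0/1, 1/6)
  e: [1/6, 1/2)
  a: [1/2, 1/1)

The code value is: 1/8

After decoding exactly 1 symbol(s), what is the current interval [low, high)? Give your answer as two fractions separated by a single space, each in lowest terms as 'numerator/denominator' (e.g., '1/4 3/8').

Answer: 0/1 1/6

Derivation:
Step 1: interval [0/1, 1/1), width = 1/1 - 0/1 = 1/1
  'd': [0/1 + 1/1*0/1, 0/1 + 1/1*1/6) = [0/1, 1/6) <- contains code 1/8
  'e': [0/1 + 1/1*1/6, 0/1 + 1/1*1/2) = [1/6, 1/2)
  'a': [0/1 + 1/1*1/2, 0/1 + 1/1*1/1) = [1/2, 1/1)
  emit 'd', narrow to [0/1, 1/6)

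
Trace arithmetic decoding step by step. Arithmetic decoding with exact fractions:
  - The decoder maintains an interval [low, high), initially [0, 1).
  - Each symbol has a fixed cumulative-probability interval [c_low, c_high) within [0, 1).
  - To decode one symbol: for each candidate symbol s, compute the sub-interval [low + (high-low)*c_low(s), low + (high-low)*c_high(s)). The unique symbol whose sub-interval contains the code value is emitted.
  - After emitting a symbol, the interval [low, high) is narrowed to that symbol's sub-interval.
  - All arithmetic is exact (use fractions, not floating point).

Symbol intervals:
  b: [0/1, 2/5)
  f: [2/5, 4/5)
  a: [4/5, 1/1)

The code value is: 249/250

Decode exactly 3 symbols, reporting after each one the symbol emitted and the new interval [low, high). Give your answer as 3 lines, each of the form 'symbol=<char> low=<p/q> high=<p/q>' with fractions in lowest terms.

Step 1: interval [0/1, 1/1), width = 1/1 - 0/1 = 1/1
  'b': [0/1 + 1/1*0/1, 0/1 + 1/1*2/5) = [0/1, 2/5)
  'f': [0/1 + 1/1*2/5, 0/1 + 1/1*4/5) = [2/5, 4/5)
  'a': [0/1 + 1/1*4/5, 0/1 + 1/1*1/1) = [4/5, 1/1) <- contains code 249/250
  emit 'a', narrow to [4/5, 1/1)
Step 2: interval [4/5, 1/1), width = 1/1 - 4/5 = 1/5
  'b': [4/5 + 1/5*0/1, 4/5 + 1/5*2/5) = [4/5, 22/25)
  'f': [4/5 + 1/5*2/5, 4/5 + 1/5*4/5) = [22/25, 24/25)
  'a': [4/5 + 1/5*4/5, 4/5 + 1/5*1/1) = [24/25, 1/1) <- contains code 249/250
  emit 'a', narrow to [24/25, 1/1)
Step 3: interval [24/25, 1/1), width = 1/1 - 24/25 = 1/25
  'b': [24/25 + 1/25*0/1, 24/25 + 1/25*2/5) = [24/25, 122/125)
  'f': [24/25 + 1/25*2/5, 24/25 + 1/25*4/5) = [122/125, 124/125)
  'a': [24/25 + 1/25*4/5, 24/25 + 1/25*1/1) = [124/125, 1/1) <- contains code 249/250
  emit 'a', narrow to [124/125, 1/1)

Answer: symbol=a low=4/5 high=1/1
symbol=a low=24/25 high=1/1
symbol=a low=124/125 high=1/1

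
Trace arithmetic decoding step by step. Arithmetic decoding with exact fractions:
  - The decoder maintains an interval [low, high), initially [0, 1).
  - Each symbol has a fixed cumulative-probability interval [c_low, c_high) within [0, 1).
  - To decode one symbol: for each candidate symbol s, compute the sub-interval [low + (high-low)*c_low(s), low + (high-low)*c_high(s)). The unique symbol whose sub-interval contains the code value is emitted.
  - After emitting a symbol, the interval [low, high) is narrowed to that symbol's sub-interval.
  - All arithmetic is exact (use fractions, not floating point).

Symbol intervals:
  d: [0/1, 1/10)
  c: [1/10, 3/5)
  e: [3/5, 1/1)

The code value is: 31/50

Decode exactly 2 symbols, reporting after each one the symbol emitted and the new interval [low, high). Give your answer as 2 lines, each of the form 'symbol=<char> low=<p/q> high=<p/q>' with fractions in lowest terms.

Answer: symbol=e low=3/5 high=1/1
symbol=d low=3/5 high=16/25

Derivation:
Step 1: interval [0/1, 1/1), width = 1/1 - 0/1 = 1/1
  'd': [0/1 + 1/1*0/1, 0/1 + 1/1*1/10) = [0/1, 1/10)
  'c': [0/1 + 1/1*1/10, 0/1 + 1/1*3/5) = [1/10, 3/5)
  'e': [0/1 + 1/1*3/5, 0/1 + 1/1*1/1) = [3/5, 1/1) <- contains code 31/50
  emit 'e', narrow to [3/5, 1/1)
Step 2: interval [3/5, 1/1), width = 1/1 - 3/5 = 2/5
  'd': [3/5 + 2/5*0/1, 3/5 + 2/5*1/10) = [3/5, 16/25) <- contains code 31/50
  'c': [3/5 + 2/5*1/10, 3/5 + 2/5*3/5) = [16/25, 21/25)
  'e': [3/5 + 2/5*3/5, 3/5 + 2/5*1/1) = [21/25, 1/1)
  emit 'd', narrow to [3/5, 16/25)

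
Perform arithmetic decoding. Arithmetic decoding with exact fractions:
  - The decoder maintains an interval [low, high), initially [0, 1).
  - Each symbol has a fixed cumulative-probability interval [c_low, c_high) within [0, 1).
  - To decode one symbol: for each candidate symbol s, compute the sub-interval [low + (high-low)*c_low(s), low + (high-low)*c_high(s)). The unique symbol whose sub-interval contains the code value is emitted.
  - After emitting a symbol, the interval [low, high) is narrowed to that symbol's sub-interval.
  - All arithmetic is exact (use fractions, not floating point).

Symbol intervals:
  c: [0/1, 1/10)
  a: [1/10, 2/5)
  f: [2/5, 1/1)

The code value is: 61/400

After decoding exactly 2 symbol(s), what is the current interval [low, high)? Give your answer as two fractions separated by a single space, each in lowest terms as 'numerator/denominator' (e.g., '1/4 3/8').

Step 1: interval [0/1, 1/1), width = 1/1 - 0/1 = 1/1
  'c': [0/1 + 1/1*0/1, 0/1 + 1/1*1/10) = [0/1, 1/10)
  'a': [0/1 + 1/1*1/10, 0/1 + 1/1*2/5) = [1/10, 2/5) <- contains code 61/400
  'f': [0/1 + 1/1*2/5, 0/1 + 1/1*1/1) = [2/5, 1/1)
  emit 'a', narrow to [1/10, 2/5)
Step 2: interval [1/10, 2/5), width = 2/5 - 1/10 = 3/10
  'c': [1/10 + 3/10*0/1, 1/10 + 3/10*1/10) = [1/10, 13/100)
  'a': [1/10 + 3/10*1/10, 1/10 + 3/10*2/5) = [13/100, 11/50) <- contains code 61/400
  'f': [1/10 + 3/10*2/5, 1/10 + 3/10*1/1) = [11/50, 2/5)
  emit 'a', narrow to [13/100, 11/50)

Answer: 13/100 11/50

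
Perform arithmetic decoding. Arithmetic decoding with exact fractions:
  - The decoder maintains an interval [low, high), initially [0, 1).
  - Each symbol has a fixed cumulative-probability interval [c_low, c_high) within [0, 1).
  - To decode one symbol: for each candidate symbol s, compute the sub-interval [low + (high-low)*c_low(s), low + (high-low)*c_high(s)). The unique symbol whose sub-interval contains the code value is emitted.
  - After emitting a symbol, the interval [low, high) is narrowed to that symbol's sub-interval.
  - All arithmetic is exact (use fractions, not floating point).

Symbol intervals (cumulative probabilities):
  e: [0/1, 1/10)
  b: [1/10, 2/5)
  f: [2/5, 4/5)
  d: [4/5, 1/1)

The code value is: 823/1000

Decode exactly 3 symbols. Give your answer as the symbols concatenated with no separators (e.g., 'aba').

Answer: dbe

Derivation:
Step 1: interval [0/1, 1/1), width = 1/1 - 0/1 = 1/1
  'e': [0/1 + 1/1*0/1, 0/1 + 1/1*1/10) = [0/1, 1/10)
  'b': [0/1 + 1/1*1/10, 0/1 + 1/1*2/5) = [1/10, 2/5)
  'f': [0/1 + 1/1*2/5, 0/1 + 1/1*4/5) = [2/5, 4/5)
  'd': [0/1 + 1/1*4/5, 0/1 + 1/1*1/1) = [4/5, 1/1) <- contains code 823/1000
  emit 'd', narrow to [4/5, 1/1)
Step 2: interval [4/5, 1/1), width = 1/1 - 4/5 = 1/5
  'e': [4/5 + 1/5*0/1, 4/5 + 1/5*1/10) = [4/5, 41/50)
  'b': [4/5 + 1/5*1/10, 4/5 + 1/5*2/5) = [41/50, 22/25) <- contains code 823/1000
  'f': [4/5 + 1/5*2/5, 4/5 + 1/5*4/5) = [22/25, 24/25)
  'd': [4/5 + 1/5*4/5, 4/5 + 1/5*1/1) = [24/25, 1/1)
  emit 'b', narrow to [41/50, 22/25)
Step 3: interval [41/50, 22/25), width = 22/25 - 41/50 = 3/50
  'e': [41/50 + 3/50*0/1, 41/50 + 3/50*1/10) = [41/50, 413/500) <- contains code 823/1000
  'b': [41/50 + 3/50*1/10, 41/50 + 3/50*2/5) = [413/500, 211/250)
  'f': [41/50 + 3/50*2/5, 41/50 + 3/50*4/5) = [211/250, 217/250)
  'd': [41/50 + 3/50*4/5, 41/50 + 3/50*1/1) = [217/250, 22/25)
  emit 'e', narrow to [41/50, 413/500)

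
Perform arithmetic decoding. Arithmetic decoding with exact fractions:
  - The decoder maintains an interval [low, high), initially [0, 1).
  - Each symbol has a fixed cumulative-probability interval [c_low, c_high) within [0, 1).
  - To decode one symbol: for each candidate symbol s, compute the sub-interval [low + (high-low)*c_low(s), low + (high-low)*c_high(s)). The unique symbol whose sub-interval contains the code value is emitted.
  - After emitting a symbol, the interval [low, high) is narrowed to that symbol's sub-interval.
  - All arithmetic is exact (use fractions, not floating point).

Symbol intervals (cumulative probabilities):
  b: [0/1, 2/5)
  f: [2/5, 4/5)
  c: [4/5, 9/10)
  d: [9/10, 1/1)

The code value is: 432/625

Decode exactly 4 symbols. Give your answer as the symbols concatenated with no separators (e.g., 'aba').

Answer: ffcb

Derivation:
Step 1: interval [0/1, 1/1), width = 1/1 - 0/1 = 1/1
  'b': [0/1 + 1/1*0/1, 0/1 + 1/1*2/5) = [0/1, 2/5)
  'f': [0/1 + 1/1*2/5, 0/1 + 1/1*4/5) = [2/5, 4/5) <- contains code 432/625
  'c': [0/1 + 1/1*4/5, 0/1 + 1/1*9/10) = [4/5, 9/10)
  'd': [0/1 + 1/1*9/10, 0/1 + 1/1*1/1) = [9/10, 1/1)
  emit 'f', narrow to [2/5, 4/5)
Step 2: interval [2/5, 4/5), width = 4/5 - 2/5 = 2/5
  'b': [2/5 + 2/5*0/1, 2/5 + 2/5*2/5) = [2/5, 14/25)
  'f': [2/5 + 2/5*2/5, 2/5 + 2/5*4/5) = [14/25, 18/25) <- contains code 432/625
  'c': [2/5 + 2/5*4/5, 2/5 + 2/5*9/10) = [18/25, 19/25)
  'd': [2/5 + 2/5*9/10, 2/5 + 2/5*1/1) = [19/25, 4/5)
  emit 'f', narrow to [14/25, 18/25)
Step 3: interval [14/25, 18/25), width = 18/25 - 14/25 = 4/25
  'b': [14/25 + 4/25*0/1, 14/25 + 4/25*2/5) = [14/25, 78/125)
  'f': [14/25 + 4/25*2/5, 14/25 + 4/25*4/5) = [78/125, 86/125)
  'c': [14/25 + 4/25*4/5, 14/25 + 4/25*9/10) = [86/125, 88/125) <- contains code 432/625
  'd': [14/25 + 4/25*9/10, 14/25 + 4/25*1/1) = [88/125, 18/25)
  emit 'c', narrow to [86/125, 88/125)
Step 4: interval [86/125, 88/125), width = 88/125 - 86/125 = 2/125
  'b': [86/125 + 2/125*0/1, 86/125 + 2/125*2/5) = [86/125, 434/625) <- contains code 432/625
  'f': [86/125 + 2/125*2/5, 86/125 + 2/125*4/5) = [434/625, 438/625)
  'c': [86/125 + 2/125*4/5, 86/125 + 2/125*9/10) = [438/625, 439/625)
  'd': [86/125 + 2/125*9/10, 86/125 + 2/125*1/1) = [439/625, 88/125)
  emit 'b', narrow to [86/125, 434/625)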